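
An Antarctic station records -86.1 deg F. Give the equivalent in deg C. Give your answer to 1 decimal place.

°C = (°F − 32) × 5/9 = (-86.1 − 32) / 1.8 = -65.6 °C.

-65.6 °C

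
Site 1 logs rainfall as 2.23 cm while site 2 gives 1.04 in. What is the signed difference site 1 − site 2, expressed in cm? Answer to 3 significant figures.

-0.412 cm

site 2: 1.04 in = 2.64160 cm.
Difference: 2.23000 − 2.64160 = -0.412 cm.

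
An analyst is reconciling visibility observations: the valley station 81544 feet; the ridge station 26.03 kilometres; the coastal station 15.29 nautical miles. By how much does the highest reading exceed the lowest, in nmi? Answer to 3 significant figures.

1.87 nmi

the valley station: 81544 ft = 13.4204 nmi.
the ridge station: 26.03 km = 14.0551 nmi.
Spread: 15.2900 − 13.4204 = 1.87 nmi.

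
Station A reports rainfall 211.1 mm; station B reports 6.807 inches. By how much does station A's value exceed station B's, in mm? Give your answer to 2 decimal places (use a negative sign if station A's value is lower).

38.20 mm

station B: 6.807 in = 172.8978 mm.
Difference: 211.1000 − 172.8978 = 38.20 mm.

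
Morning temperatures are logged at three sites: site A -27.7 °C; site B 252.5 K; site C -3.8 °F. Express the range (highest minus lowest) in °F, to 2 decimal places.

site B: 252.5 K = -20.650 °C.
site C: -3.8 °F = -19.889 °C.
Spread: (-19.889) − (-27.700) = 7.811 °C = 14.06 °F.

14.06 °F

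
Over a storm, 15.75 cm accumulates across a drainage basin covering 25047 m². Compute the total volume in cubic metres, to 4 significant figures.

3945 cubic metres

Depth: 15.75 cm × 10 = 157.5 mm.
1 mm over 1 m² is 1 L, so volume = 157.5 × 25047 = 3944902.5 L = 3945 m³.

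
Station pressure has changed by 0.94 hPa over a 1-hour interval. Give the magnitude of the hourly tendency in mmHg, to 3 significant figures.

0.705 mmHg per hour

0.94 hPa / 1 h × 0.750062 mmHg/hPa = 0.705 mmHg/h.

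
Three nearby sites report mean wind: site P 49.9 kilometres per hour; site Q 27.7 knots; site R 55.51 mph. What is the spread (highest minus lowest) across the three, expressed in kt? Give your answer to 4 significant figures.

21.29 kt

site P: 49.9 km/h = 26.9438 kt.
site R: 55.51 mph = 48.2369 kt.
Spread: 48.2369 − 26.9438 = 21.29 kt.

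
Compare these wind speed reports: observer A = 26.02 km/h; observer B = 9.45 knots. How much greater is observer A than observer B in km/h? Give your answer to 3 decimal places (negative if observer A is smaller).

observer B: 9.45 kt = 17.50140 km/h.
Difference: 26.02000 − 17.50140 = 8.519 km/h.

8.519 km/h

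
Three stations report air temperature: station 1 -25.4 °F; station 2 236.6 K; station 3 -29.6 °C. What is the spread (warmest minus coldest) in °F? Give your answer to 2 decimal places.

12.51 °F

station 1: -25.4 °F = -31.889 °C.
station 2: 236.6 K = -36.550 °C.
Spread: (-29.600) − (-36.550) = 6.950 °C = 12.51 °F.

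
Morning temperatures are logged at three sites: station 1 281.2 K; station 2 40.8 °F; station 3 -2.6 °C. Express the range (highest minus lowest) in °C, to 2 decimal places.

10.65 °C

station 1: 281.2 K = 8.050 °C.
station 2: 40.8 °F = 4.889 °C.
Spread: 8.050 − (-2.600) = 10.650 °C.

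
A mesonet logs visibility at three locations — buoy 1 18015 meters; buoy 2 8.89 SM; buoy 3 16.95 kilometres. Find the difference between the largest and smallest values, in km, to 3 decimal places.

3.708 km

buoy 1: 18015 m = 18.01500 km.
buoy 2: 8.89 SM = 14.30707 km.
Spread: 18.01500 − 14.30707 = 3.708 km.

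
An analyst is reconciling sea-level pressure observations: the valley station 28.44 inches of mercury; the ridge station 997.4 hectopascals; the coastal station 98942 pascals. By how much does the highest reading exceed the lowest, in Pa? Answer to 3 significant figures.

3430 Pa

the valley station: 28.44 inHg = 96308.90 Pa.
the ridge station: 997.4 hPa = 99740.00 Pa.
Spread: 99740.00 − 96308.90 = 3430 Pa.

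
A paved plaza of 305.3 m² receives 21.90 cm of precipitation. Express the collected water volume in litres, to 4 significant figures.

66860 litres

Depth: 21.90 cm × 10 = 219 mm.
1 mm over 1 m² is 1 L, so volume = 219 × 305.3 = 66860.7 L ≈ 66860 L.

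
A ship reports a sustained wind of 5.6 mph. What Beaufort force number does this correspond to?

Beaufort force 2

5.6 mph = 2.5 m/s, which is Beaufort 2 (light breeze, 1.6–3.3 m/s).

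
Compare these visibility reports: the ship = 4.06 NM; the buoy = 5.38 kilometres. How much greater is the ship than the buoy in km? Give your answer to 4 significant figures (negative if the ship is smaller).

2.139 km

the ship: 4.06 nmi = 7.51912 km.
Difference: 7.51912 − 5.38000 = 2.139 km.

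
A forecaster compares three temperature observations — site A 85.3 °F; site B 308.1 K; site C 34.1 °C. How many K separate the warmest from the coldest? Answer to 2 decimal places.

5.34 K

site A: 85.3 °F = 29.611 °C.
site B: 308.1 K = 34.950 °C.
Spread: 34.950 − 29.611 = 5.339 °C.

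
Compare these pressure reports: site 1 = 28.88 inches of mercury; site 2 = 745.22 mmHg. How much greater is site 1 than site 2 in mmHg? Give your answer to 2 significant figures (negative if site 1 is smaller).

-12 mmHg

site 1: 28.88 inHg = 733.55 mmHg.
Difference: 733.55 − 745.22 = -12 mmHg.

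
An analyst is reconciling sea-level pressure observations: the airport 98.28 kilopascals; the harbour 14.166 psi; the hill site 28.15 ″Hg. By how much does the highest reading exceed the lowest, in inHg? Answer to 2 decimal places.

the airport: 98.28 kPa = 29.0221 inHg.
the harbour: 14.166 psi = 28.8423 inHg.
Spread: 29.0221 − 28.1500 = 0.87 inHg.

0.87 inHg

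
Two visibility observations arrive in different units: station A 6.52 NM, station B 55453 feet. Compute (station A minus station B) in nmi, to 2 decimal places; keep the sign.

-2.61 nmi

station B: 55453 ft = 9.1264 nmi.
Difference: 6.5200 − 9.1264 = -2.61 nmi.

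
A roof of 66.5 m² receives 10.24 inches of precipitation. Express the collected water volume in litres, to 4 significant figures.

Depth: 10.24 in × 25.4 = 260.096 mm.
1 mm over 1 m² is 1 L, so volume = 260.096 × 66.5 = 17296.384 L ≈ 17300 L.

17300 litres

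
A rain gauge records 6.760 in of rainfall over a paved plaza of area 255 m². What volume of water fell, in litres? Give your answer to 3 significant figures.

Depth: 6.760 in × 25.4 = 171.704 mm.
1 mm over 1 m² is 1 L, so volume = 171.704 × 255 = 43784.52 L ≈ 43800 L.

43800 litres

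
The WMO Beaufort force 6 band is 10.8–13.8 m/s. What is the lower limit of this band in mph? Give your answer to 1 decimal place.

24.2 mph

10.8–13.8 m/s × 2.237 = 24.2–30.9 mph.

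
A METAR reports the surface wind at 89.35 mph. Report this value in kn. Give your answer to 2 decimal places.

1 mph = 0.868976 kt, so 89.35 × 0.868976 = 77.64 kt.

77.64 kt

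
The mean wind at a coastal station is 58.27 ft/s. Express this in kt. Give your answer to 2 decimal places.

1 ft/s = 0.592484 kt, so 58.27 × 0.592484 = 34.52 kt.

34.52 kt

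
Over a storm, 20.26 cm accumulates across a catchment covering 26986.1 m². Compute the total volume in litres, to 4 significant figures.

5467000 litres

Depth: 20.26 cm × 10 = 202.6 mm.
1 mm over 1 m² is 1 L, so volume = 202.6 × 26986.1 = 5467383.9 L ≈ 5467000 L.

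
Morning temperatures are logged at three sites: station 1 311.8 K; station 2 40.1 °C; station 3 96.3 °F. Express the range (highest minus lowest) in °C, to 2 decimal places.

4.38 °C

station 1: 311.8 K = 38.650 °C.
station 3: 96.3 °F = 35.722 °C.
Spread: 40.100 − 35.722 = 4.378 °C.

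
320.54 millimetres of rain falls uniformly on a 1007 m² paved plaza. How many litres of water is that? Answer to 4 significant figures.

1 mm over 1 m² is 1 L, so volume = 320.54 × 1007 = 322783.78 L ≈ 322800 L.

322800 litres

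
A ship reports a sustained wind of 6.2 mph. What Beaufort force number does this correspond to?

Beaufort force 2

6.2 mph = 2.8 m/s, which is Beaufort 2 (light breeze, 1.6–3.3 m/s).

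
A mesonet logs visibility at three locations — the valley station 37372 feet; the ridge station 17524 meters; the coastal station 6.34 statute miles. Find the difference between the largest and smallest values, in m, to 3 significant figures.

the valley station: 37372 ft = 11390.99 m.
the coastal station: 6.34 SM = 10203.24 m.
Spread: 17524.00 − 10203.24 = 7320 m.

7320 m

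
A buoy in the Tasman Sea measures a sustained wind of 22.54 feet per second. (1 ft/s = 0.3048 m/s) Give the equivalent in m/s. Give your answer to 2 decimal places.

6.87 m/s

1 ft/s = 0.3048 m/s, so 22.54 × 0.3048 = 6.87 m/s.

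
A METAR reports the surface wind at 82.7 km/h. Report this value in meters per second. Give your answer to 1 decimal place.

1 km/h = 0.277778 m/s, so 82.7 × 0.277778 = 23.0 m/s.

23.0 m/s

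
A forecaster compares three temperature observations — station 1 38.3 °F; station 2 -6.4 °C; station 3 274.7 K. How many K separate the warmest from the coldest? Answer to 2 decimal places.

station 1: 38.3 °F = 3.500 °C.
station 3: 274.7 K = 1.550 °C.
Spread: 3.500 − (-6.400) = 9.900 °C.

9.90 K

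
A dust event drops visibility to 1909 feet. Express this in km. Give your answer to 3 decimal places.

1 ft = 0.0003048 km, so 1909 × 0.0003048 = 0.582 km.

0.582 km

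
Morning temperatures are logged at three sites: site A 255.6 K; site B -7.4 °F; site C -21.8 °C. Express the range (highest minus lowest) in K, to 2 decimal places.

site A: 255.6 K = -17.550 °C.
site B: -7.4 °F = -21.889 °C.
Spread: (-17.550) − (-21.889) = 4.339 °C.

4.34 K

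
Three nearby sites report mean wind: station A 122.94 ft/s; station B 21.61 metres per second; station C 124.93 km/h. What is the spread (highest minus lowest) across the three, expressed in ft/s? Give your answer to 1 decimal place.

52.0 ft/s

station B: 21.61 m/s = 70.899 ft/s.
station C: 124.93 km/h = 113.854 ft/s.
Spread: 122.940 − 70.899 = 52.0 ft/s.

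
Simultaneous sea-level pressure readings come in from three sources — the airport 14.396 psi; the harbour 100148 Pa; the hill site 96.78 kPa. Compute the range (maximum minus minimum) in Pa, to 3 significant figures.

3370 Pa

the airport: 14.396 psi = 99256.93 Pa.
the hill site: 96.78 kPa = 96780.00 Pa.
Spread: 100148.00 − 96780.00 = 3370 Pa.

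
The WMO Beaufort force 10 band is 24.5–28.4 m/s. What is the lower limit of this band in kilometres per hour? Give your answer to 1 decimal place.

88.2 km/h

24.5–28.4 m/s × 3.6 = 88.2–102.2 km/h.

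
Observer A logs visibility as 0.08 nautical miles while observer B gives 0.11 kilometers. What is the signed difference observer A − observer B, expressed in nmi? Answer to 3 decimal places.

0.021 nmi

observer B: 0.11 km = 0.05940 nmi.
Difference: 0.08000 − 0.05940 = 0.021 nmi.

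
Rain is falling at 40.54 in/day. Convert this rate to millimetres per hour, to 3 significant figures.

40.54 in/day × 25.4 mm/in × 0.0416667 day/hour = 42.9 mm/hour.

42.9 mm/hour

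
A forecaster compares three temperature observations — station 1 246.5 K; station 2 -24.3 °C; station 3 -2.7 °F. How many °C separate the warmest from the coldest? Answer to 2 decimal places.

station 1: 246.5 K = -26.650 °C.
station 3: -2.7 °F = -19.278 °C.
Spread: (-19.278) − (-26.650) = 7.372 °C.

7.37 °C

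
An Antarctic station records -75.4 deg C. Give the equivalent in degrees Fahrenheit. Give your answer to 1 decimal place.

°F = °C × 9/5 + 32 = -75.4 × 1.8 + 32 = -103.7 °F.

-103.7 °F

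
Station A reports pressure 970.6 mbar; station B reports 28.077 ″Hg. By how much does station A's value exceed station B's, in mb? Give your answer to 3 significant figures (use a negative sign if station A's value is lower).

station B: 28.077 inHg = 950.796 mb.
Difference: 970.600 − 950.796 = 19.8 mb.

19.8 mb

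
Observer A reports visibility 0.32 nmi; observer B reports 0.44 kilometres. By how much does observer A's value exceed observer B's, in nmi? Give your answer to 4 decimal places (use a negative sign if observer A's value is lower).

0.0824 nmi

observer B: 0.44 km = 0.237581 nmi.
Difference: 0.320000 − 0.237581 = 0.0824 nmi.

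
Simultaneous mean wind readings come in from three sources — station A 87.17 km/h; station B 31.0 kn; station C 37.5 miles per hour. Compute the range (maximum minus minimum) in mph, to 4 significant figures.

station A: 87.17 km/h = 54.1649 mph.
station B: 31.0 kt = 35.6742 mph.
Spread: 54.1649 − 35.6742 = 18.49 mph.

18.49 mph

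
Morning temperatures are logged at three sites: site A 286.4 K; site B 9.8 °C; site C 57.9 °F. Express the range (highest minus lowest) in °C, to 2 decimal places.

4.59 °C

site A: 286.4 K = 13.250 °C.
site C: 57.9 °F = 14.389 °C.
Spread: 14.389 − 9.800 = 4.589 °C.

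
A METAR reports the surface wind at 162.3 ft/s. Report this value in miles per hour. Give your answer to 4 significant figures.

110.7 mph

1 ft/s = 0.681818 mph, so 162.3 × 0.681818 = 110.7 mph.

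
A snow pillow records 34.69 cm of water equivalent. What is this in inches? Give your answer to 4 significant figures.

13.66 in

1 cm = 0.393701 in, so 34.69 × 0.393701 = 13.66 in.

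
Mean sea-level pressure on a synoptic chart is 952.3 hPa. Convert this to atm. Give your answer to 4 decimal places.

0.9398 atm

1 hPa = 0.000986923 atm, so 952.3 × 0.000986923 = 0.9398 atm.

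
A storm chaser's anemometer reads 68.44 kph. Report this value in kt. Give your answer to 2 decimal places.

1 km/h = 0.539957 kt, so 68.44 × 0.539957 = 36.95 kt.

36.95 kt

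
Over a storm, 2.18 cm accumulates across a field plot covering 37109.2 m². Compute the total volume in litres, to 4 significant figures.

Depth: 2.18 cm × 10 = 21.8 mm.
1 mm over 1 m² is 1 L, so volume = 21.8 × 37109.2 = 808980.56 L ≈ 809000 L.

809000 litres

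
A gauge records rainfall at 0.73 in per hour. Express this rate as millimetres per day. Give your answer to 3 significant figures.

0.73 in/hour × 25.4 mm/in × 24 hour/day = 445 mm/day.

445 mm/day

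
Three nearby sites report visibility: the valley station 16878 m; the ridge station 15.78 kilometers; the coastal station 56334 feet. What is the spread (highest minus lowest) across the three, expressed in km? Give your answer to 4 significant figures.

1.391 km

the valley station: 16878 m = 16.87800 km.
the coastal station: 56334 ft = 17.17060 km.
Spread: 17.17060 − 15.78000 = 1.391 km.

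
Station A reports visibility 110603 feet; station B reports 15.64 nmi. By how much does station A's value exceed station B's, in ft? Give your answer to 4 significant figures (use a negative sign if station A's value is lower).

station B: 15.64 nmi = 95030.45 ft.
Difference: 110603.00 − 95030.45 = 15570 ft.

15570 ft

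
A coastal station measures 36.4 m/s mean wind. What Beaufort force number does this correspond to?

36.4 m/s lies in the Beaufort 12 band (hurricane force, ≥32.7 m/s).

Beaufort force 12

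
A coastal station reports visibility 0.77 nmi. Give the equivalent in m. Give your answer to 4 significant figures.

1426 m

1 nmi = 1852 m, so 0.77 × 1852 = 1426 m.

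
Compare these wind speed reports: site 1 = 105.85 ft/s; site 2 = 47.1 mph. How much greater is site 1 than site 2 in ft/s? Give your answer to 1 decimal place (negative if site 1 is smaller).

36.8 ft/s

site 2: 47.1 mph = 69.080 ft/s.
Difference: 105.850 − 69.080 = 36.8 ft/s.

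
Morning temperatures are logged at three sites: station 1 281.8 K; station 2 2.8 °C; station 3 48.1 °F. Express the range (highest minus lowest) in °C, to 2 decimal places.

station 1: 281.8 K = 8.650 °C.
station 3: 48.1 °F = 8.944 °C.
Spread: 8.944 − 2.800 = 6.144 °C.

6.14 °C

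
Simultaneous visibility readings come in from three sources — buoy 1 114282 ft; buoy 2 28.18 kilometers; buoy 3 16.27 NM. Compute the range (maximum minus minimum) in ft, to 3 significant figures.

21800 ft

buoy 2: 28.18 km = 92454.07 ft.
buoy 3: 16.27 nmi = 98858.40 ft.
Spread: 114282.00 − 92454.07 = 21800 ft.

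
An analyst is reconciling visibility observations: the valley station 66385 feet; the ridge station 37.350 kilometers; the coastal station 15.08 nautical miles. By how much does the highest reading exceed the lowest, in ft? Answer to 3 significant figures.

the ridge station: 37.350 km = 122539.37 ft.
the coastal station: 15.08 nmi = 91627.82 ft.
Spread: 122539.37 − 66385.00 = 56200 ft.

56200 ft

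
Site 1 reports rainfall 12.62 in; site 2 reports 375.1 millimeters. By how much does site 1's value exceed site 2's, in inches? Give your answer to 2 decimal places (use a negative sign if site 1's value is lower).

site 2: 375.1 mm = 14.7677 in.
Difference: 12.6200 − 14.7677 = -2.15 in.

-2.15 in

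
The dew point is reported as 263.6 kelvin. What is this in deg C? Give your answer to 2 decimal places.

-9.55 °C

°C = 263.6 − 273.15 = -9.55 °C.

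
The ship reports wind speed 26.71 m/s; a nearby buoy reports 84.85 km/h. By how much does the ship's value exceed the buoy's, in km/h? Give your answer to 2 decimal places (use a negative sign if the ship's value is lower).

the ship: 26.71 m/s = 96.1560 km/h.
Difference: 96.1560 − 84.8500 = 11.31 km/h.

11.31 km/h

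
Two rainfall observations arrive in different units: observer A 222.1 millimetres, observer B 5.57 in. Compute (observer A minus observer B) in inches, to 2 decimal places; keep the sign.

observer A: 222.1 mm = 8.7441 in.
Difference: 8.7441 − 5.5700 = 3.17 in.

3.17 in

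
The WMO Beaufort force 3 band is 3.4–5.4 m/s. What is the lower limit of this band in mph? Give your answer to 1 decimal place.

7.6 mph

3.4–5.4 m/s × 2.237 = 7.6–12.1 mph.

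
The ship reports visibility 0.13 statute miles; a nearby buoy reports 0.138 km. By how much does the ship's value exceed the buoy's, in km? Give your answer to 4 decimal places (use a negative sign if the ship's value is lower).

the ship: 0.13 SM = 0.209215 km.
Difference: 0.209215 − 0.138000 = 0.0712 km.

0.0712 km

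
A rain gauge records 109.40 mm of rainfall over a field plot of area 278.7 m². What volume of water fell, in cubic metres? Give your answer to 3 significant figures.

1 mm over 1 m² is 1 L, so volume = 109.4 × 278.7 = 30489.78 L = 30.5 m³.

30.5 cubic metres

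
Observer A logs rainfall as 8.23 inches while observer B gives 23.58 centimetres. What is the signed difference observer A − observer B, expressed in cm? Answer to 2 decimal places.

-2.68 cm

observer A: 8.23 in = 20.9042 cm.
Difference: 20.9042 − 23.5800 = -2.68 cm.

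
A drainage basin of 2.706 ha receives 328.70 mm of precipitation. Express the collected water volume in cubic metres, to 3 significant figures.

8890 cubic metres

Area: 2.706 ha = 27060 m².
1 mm over 1 m² is 1 L, so volume = 328.7 × 27060 = 8894622 L = 8890 m³.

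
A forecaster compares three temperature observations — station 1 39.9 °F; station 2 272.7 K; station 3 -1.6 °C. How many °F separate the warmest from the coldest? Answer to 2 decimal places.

station 1: 39.9 °F = 4.389 °C.
station 2: 272.7 K = -0.450 °C.
Spread: 4.389 − (-1.600) = 5.989 °C = 10.78 °F.

10.78 °F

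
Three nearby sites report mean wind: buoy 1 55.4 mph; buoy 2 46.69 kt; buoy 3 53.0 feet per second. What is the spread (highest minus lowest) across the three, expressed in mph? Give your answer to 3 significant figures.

19.3 mph

buoy 2: 46.69 kt = 53.730 mph.
buoy 3: 53.0 ft/s = 36.136 mph.
Spread: 55.400 − 36.136 = 19.3 mph.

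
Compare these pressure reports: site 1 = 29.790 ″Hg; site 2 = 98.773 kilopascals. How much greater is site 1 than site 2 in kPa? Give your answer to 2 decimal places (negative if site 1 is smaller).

2.11 kPa

site 1: 29.790 inHg = 100.8805 kPa.
Difference: 100.8805 − 98.7730 = 2.11 kPa.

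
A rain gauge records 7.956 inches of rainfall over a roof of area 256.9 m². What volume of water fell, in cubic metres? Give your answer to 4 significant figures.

51.91 cubic metres

Depth: 7.956 in × 25.4 = 202.0824 mm.
1 mm over 1 m² is 1 L, so volume = 202.0824 × 256.9 = 51914.969 L = 51.91 m³.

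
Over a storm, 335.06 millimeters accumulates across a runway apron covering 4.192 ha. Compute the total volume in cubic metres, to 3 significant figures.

14000 cubic metres

Area: 4.192 ha = 41920 m².
1 mm over 1 m² is 1 L, so volume = 335.06 × 41920 = 14045715 L = 14000 m³.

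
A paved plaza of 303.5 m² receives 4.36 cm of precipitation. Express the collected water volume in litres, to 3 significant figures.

Depth: 4.36 cm × 10 = 43.6 mm.
1 mm over 1 m² is 1 L, so volume = 43.6 × 303.5 = 13232.6 L ≈ 13200 L.

13200 litres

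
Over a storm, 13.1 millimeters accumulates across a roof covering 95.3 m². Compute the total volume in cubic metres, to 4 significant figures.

1 mm over 1 m² is 1 L, so volume = 13.1 × 95.3 = 1248.43 L = 1.248 m³.

1.248 cubic metres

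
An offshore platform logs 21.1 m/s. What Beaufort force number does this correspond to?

Beaufort force 9

21.1 m/s lies in the Beaufort 9 band (strong gale, 20.8–24.4 m/s).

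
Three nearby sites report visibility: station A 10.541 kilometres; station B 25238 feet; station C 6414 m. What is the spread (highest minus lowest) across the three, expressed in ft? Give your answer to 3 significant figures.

station A: 10.541 km = 34583.33 ft.
station C: 6414 m = 21043.31 ft.
Spread: 34583.33 − 21043.31 = 13500 ft.

13500 ft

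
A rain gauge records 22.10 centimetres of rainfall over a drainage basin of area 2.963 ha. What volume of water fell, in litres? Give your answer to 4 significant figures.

Depth: 22.10 cm × 10 = 221 mm.
Area: 2.963 ha = 29630 m².
1 mm over 1 m² is 1 L, so volume = 221 × 29630 = 6548230 L ≈ 6548000 L.

6548000 litres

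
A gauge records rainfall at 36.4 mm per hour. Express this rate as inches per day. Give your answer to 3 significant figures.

34.4 in/day

36.4 mm/hour × 0.0393701 in/mm × 24 hour/day = 34.4 in/day.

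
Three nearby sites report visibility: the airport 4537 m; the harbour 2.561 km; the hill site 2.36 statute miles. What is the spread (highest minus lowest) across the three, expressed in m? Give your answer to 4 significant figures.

1976 m

the harbour: 2.561 km = 2561.00 m.
the hill site: 2.36 SM = 3798.05 m.
Spread: 4537.00 − 2561.00 = 1976 m.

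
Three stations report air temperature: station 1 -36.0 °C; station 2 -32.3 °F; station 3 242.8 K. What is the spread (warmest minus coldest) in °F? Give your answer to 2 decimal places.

10.17 °F

station 2: -32.3 °F = -35.722 °C.
station 3: 242.8 K = -30.350 °C.
Spread: (-30.350) − (-36.000) = 5.650 °C = 10.17 °F.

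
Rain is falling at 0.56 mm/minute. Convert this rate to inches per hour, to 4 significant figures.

1.323 in/hour

0.56 mm/minute × 0.0393701 in/mm × 60 minute/hour = 1.323 in/hour.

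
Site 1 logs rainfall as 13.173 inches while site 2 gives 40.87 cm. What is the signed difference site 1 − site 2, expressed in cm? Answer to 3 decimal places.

-7.411 cm

site 1: 13.173 in = 33.45942 cm.
Difference: 33.45942 − 40.87000 = -7.411 cm.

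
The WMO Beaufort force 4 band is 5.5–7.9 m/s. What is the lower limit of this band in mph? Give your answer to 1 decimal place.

5.5–7.9 m/s × 2.237 = 12.3–17.7 mph.

12.3 mph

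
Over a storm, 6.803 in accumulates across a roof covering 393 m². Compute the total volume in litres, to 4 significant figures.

67910 litres

Depth: 6.803 in × 25.4 = 172.7962 mm.
1 mm over 1 m² is 1 L, so volume = 172.7962 × 393 = 67908.907 L ≈ 67910 L.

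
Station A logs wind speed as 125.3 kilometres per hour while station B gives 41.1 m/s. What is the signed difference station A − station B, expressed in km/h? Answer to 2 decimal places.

-22.66 km/h

station B: 41.1 m/s = 147.9600 km/h.
Difference: 125.3000 − 147.9600 = -22.66 km/h.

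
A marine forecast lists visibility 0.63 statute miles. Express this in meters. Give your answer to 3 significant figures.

1010 m

1 SM = 1609.34 m, so 0.63 × 1609.34 = 1010 m.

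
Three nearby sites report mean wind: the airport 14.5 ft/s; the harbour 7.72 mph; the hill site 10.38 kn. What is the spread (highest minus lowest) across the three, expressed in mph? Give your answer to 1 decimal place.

4.2 mph

the airport: 14.5 ft/s = 9.886 mph.
the hill site: 10.38 kt = 11.945 mph.
Spread: 11.945 − 7.720 = 4.2 mph.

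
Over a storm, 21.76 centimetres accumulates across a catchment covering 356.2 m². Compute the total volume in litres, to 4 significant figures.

77510 litres

Depth: 21.76 cm × 10 = 217.6 mm.
1 mm over 1 m² is 1 L, so volume = 217.6 × 356.2 = 77509.12 L ≈ 77510 L.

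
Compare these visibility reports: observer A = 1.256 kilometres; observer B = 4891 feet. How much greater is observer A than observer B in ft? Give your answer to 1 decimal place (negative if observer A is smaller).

observer A: 1.256 km = 4120.735 ft.
Difference: 4120.735 − 4891.000 = -770.3 ft.

-770.3 ft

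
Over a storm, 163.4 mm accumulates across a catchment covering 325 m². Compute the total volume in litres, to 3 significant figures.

53100 litres

1 mm over 1 m² is 1 L, so volume = 163.4 × 325 = 53105 L ≈ 53100 L.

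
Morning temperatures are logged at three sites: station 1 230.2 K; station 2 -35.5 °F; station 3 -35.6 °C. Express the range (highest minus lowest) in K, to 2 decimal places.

station 1: 230.2 K = -42.950 °C.
station 2: -35.5 °F = -37.500 °C.
Spread: (-35.600) − (-42.950) = 7.350 °C.

7.35 K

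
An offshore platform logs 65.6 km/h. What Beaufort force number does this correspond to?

65.6 km/h = 18.2 m/s, which is Beaufort 8 (gale, 17.2–20.7 m/s).

Beaufort force 8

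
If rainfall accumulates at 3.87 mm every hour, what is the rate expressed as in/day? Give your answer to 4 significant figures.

3.657 in/day

3.87 mm/hour × 0.0393701 in/mm × 24 hour/day = 3.657 in/day.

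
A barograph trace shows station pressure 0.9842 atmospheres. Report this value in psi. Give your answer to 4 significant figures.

1 atm = 14.6959 psi, so 0.9842 × 14.6959 = 14.46 psi.

14.46 psi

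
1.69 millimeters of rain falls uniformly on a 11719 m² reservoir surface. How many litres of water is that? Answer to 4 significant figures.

19810 litres

1 mm over 1 m² is 1 L, so volume = 1.69 × 11719 = 19805.11 L ≈ 19810 L.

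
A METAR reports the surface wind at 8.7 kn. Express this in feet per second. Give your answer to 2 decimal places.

1 kt = 1.68781 ft/s, so 8.7 × 1.68781 = 14.68 ft/s.

14.68 ft/s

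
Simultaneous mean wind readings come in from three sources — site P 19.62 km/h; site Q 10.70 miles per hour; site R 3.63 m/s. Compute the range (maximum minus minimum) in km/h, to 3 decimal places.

6.552 km/h

site Q: 10.70 mph = 17.21998 km/h.
site R: 3.63 m/s = 13.06800 km/h.
Spread: 19.62000 − 13.06800 = 6.552 km/h.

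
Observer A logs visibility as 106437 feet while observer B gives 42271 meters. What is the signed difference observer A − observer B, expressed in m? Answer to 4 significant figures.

observer A: 106437 ft = 32442.00 m.
Difference: 32442.00 − 42271.00 = -9829 m.

-9829 m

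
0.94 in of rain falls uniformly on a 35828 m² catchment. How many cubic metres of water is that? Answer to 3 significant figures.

Depth: 0.94 in × 25.4 = 23.876 mm.
1 mm over 1 m² is 1 L, so volume = 23.876 × 35828 = 855429.33 L = 855 m³.

855 cubic metres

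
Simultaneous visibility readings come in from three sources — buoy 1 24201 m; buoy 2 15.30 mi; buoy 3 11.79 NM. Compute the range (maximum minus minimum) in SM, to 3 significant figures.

1.73 SM

buoy 1: 24201 m = 15.0378 SM.
buoy 3: 11.79 nmi = 13.5677 SM.
Spread: 15.3000 − 13.5677 = 1.73 SM.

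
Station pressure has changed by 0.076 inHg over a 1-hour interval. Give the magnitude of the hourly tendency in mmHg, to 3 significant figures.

1.93 mmHg per hour

0.076 inHg / 1 h × 25.4 mmHg/inHg = 1.93 mmHg/h.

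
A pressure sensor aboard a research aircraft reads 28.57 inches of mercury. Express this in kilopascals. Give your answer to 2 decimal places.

1 inHg = 3.38639 kPa, so 28.57 × 3.38639 = 96.75 kPa.

96.75 kPa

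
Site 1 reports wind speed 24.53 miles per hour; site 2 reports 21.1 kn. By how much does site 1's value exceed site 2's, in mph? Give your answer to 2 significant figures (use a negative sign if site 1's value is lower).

0.25 mph

site 2: 21.1 kt = 24.2814 mph.
Difference: 24.5300 − 24.2814 = 0.25 mph.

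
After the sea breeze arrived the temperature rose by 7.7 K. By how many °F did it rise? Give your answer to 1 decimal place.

A change of 1 °C equals a change of 1.8 °F: Δ°F = 7.7 × 1.8 = 13.9 °F.

13.9 °F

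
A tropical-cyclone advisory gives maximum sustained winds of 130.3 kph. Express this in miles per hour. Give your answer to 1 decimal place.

1 km/h = 0.621371 mph, so 130.3 × 0.621371 = 81.0 mph.

81.0 mph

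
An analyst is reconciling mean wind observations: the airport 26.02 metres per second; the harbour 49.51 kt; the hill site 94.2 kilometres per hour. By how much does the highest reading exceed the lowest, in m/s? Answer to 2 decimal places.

the harbour: 49.51 kt = 25.4701 m/s.
the hill site: 94.2 km/h = 26.1667 m/s.
Spread: 26.1667 − 25.4701 = 0.70 m/s.

0.70 m/s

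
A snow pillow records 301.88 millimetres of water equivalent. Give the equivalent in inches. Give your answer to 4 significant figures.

1 mm = 0.0393701 in, so 301.88 × 0.0393701 = 11.89 in.

11.89 in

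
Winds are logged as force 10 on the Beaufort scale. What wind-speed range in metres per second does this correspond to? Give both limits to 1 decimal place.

Beaufort 10 (storm) spans 24.5–28.4 m/s.

24.5 to 28.4 m/s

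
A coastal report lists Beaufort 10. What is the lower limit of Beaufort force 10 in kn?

48 kt

Beaufort 10 (storm) spans 48–55 knots.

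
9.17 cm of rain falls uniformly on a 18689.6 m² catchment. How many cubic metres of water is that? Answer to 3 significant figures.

Depth: 9.17 cm × 10 = 91.7 mm.
1 mm over 1 m² is 1 L, so volume = 91.7 × 18689.6 = 1713836.3 L = 1710 m³.

1710 cubic metres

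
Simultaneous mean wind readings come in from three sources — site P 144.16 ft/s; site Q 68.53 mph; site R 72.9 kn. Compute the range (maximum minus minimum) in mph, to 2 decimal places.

29.76 mph

site P: 144.16 ft/s = 98.2909 mph.
site R: 72.9 kt = 83.8918 mph.
Spread: 98.2909 − 68.5300 = 29.76 mph.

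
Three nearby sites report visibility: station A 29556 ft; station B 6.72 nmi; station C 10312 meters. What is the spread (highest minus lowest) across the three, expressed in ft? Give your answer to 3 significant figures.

11300 ft

station B: 6.72 nmi = 40831.50 ft.
station C: 10312 m = 33832.02 ft.
Spread: 40831.50 − 29556.00 = 11300 ft.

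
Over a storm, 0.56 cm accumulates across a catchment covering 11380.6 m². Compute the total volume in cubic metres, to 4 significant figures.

63.73 cubic metres

Depth: 0.56 cm × 10 = 5.6 mm.
1 mm over 1 m² is 1 L, so volume = 5.6 × 11380.6 = 63731.36 L = 63.73 m³.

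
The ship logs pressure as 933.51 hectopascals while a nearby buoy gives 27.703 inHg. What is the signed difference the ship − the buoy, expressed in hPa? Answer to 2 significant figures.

-4.6 hPa

the buoy: 27.703 inHg = 938.131 hPa.
Difference: 933.510 − 938.131 = -4.6 hPa.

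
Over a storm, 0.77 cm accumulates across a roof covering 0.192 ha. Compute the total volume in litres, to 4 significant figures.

Depth: 0.77 cm × 10 = 7.7 mm.
Area: 0.192 ha = 1920 m².
1 mm over 1 m² is 1 L, so volume = 7.7 × 1920 = 14784 L ≈ 14780 L.

14780 litres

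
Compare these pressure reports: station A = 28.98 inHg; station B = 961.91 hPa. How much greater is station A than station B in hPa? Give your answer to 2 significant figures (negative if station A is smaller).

19 hPa

station A: 28.98 inHg = 981.38 hPa.
Difference: 981.38 − 961.91 = 19 hPa.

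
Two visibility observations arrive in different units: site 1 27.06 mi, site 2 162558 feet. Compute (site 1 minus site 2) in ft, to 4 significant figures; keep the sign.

-19680 ft

site 1: 27.06 SM = 142876.80 ft.
Difference: 142876.80 − 162558.00 = -19680 ft.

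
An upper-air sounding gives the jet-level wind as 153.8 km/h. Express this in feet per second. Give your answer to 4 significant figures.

140.2 ft/s

1 km/h = 0.911344 ft/s, so 153.8 × 0.911344 = 140.2 ft/s.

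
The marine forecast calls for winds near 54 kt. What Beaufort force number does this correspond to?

54 kt lies in the Beaufort 10 band (storm, 48–55 kt).

Beaufort force 10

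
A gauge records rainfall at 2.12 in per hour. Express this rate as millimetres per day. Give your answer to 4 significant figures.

1292 mm/day

2.12 in/hour × 25.4 mm/in × 24 hour/day = 1292 mm/day.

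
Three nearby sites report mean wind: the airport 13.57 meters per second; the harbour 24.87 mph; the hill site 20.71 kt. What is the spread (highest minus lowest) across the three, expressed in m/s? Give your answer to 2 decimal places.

2.92 m/s

the harbour: 24.87 mph = 11.1179 m/s.
the hill site: 20.71 kt = 10.6541 m/s.
Spread: 13.5700 − 10.6541 = 2.92 m/s.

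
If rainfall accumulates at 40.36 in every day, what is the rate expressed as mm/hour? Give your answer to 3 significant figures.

42.7 mm/hour

40.36 in/day × 25.4 mm/in × 0.0416667 day/hour = 42.7 mm/hour.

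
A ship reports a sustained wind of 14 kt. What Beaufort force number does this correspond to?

Beaufort force 4

14 kt lies in the Beaufort 4 band (moderate breeze, 11–16 kt).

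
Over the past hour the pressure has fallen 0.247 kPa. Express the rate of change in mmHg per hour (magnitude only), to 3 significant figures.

0.247 kPa / 1 h × 7.50062 mmHg/kPa = 1.85 mmHg/h.

1.85 mmHg per hour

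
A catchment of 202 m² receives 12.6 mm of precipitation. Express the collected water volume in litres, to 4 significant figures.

1 mm over 1 m² is 1 L, so volume = 12.6 × 202 = 2545.2 L ≈ 2545 L.

2545 litres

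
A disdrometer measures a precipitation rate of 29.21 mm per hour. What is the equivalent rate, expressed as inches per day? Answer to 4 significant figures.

29.21 mm/hour × 0.0393701 in/mm × 24 hour/day = 27.60 in/day.

27.60 in/day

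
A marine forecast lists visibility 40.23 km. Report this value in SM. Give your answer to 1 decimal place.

1 km = 0.621371 SM, so 40.23 × 0.621371 = 25.0 SM.

25.0 SM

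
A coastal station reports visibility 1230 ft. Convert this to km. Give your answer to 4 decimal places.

1 ft = 0.0003048 km, so 1230 × 0.0003048 = 0.3749 km.

0.3749 km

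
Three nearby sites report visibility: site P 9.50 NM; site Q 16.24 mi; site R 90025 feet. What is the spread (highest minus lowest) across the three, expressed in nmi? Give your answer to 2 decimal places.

site Q: 16.24 SM = 14.1122 nmi.
site R: 90025 ft = 14.8162 nmi.
Spread: 14.8162 − 9.5000 = 5.32 nmi.

5.32 nmi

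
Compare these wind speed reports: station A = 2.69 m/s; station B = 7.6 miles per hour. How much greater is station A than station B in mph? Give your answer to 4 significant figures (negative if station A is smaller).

station A: 2.69 m/s = 6.01736 mph.
Difference: 6.01736 − 7.60000 = -1.583 mph.

-1.583 mph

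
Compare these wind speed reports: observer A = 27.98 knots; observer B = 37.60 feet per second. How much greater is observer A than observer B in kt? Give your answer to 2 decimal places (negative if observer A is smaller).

5.70 kt

observer B: 37.60 ft/s = 22.2774 kt.
Difference: 27.9800 − 22.2774 = 5.70 kt.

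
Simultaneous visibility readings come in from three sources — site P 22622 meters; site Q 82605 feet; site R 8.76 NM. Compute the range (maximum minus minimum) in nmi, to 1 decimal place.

4.8 nmi

site P: 22622 m = 12.215 nmi.
site Q: 82605 ft = 13.595 nmi.
Spread: 13.595 − 8.760 = 4.8 nmi.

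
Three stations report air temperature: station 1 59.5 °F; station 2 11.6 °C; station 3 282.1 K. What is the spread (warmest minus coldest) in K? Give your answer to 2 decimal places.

6.33 K

station 1: 59.5 °F = 15.278 °C.
station 3: 282.1 K = 8.950 °C.
Spread: 15.278 − 8.950 = 6.328 °C.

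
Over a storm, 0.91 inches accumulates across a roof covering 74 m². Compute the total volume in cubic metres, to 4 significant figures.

1.710 cubic metres

Depth: 0.91 in × 25.4 = 23.114 mm.
1 mm over 1 m² is 1 L, so volume = 23.114 × 74 = 1710.436 L = 1.710 m³.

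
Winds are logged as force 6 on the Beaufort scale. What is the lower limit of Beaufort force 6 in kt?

Beaufort 6 (strong breeze) spans 22–27 knots.

22 kt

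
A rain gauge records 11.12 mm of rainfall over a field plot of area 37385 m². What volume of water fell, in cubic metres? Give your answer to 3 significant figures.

1 mm over 1 m² is 1 L, so volume = 11.12 × 37385 = 415721.2 L = 416 m³.

416 cubic metres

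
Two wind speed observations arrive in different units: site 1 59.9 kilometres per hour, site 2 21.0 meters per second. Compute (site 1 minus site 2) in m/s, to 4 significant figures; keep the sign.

site 1: 59.9 km/h = 16.63889 m/s.
Difference: 16.63889 − 21.00000 = -4.361 m/s.

-4.361 m/s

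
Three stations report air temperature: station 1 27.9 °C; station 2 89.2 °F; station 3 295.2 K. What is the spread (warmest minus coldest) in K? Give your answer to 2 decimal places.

9.73 K

station 2: 89.2 °F = 31.778 °C.
station 3: 295.2 K = 22.050 °C.
Spread: 31.778 − 22.050 = 9.728 °C.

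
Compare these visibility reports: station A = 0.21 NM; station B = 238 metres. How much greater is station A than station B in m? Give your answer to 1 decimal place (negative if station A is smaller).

150.9 m

station A: 0.21 nmi = 388.920 m.
Difference: 388.920 − 238.000 = 150.9 m.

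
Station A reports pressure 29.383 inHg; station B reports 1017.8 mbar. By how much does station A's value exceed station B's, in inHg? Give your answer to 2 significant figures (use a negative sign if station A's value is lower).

-0.67 inHg

station B: 1017.8 mb = 30.0556 inHg.
Difference: 29.3830 − 30.0556 = -0.67 inHg.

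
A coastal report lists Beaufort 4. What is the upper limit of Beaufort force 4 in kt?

Beaufort 4 (moderate breeze) spans 11–16 knots.

16 kt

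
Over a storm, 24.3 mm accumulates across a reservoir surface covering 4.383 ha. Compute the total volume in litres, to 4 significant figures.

1065000 litres

Area: 4.383 ha = 43830 m².
1 mm over 1 m² is 1 L, so volume = 24.3 × 43830 = 1065069 L ≈ 1065000 L.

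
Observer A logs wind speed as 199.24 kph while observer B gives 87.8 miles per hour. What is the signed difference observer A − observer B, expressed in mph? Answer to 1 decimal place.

36.0 mph

observer A: 199.24 km/h = 123.802 mph.
Difference: 123.802 − 87.800 = 36.0 mph.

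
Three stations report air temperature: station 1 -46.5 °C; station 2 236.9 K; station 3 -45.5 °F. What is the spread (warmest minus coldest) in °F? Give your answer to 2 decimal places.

18.45 °F

station 2: 236.9 K = -36.250 °C.
station 3: -45.5 °F = -43.056 °C.
Spread: (-36.250) − (-46.500) = 10.250 °C = 18.45 °F.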